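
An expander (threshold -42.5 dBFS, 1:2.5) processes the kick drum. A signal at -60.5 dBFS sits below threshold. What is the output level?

-87.5 dBFS

Below threshold, a 1:2.5 expander applies gain = (2.5−1)×(T − x) of attenuation.
(2.5−1) × 18 = 27 dB, so output = -60.5 − 27 = -87.5 dBFS.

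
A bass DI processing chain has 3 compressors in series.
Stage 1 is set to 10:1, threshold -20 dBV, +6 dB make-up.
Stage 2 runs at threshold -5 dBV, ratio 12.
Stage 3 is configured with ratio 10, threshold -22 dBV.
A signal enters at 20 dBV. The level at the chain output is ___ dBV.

-20.8 dBV

Stage 1: overshoot 40 dB → 40/10 = 4 dB → -16 dBV; +6 dB make-up → -10 dBV.
Stage 2: below threshold (-10 ≤ -5); passes unchanged; output -10 dBV.
Stage 3: 12 dB above -22 dBV, reduced 10:1 to 1.2 dB above → -20.8 dBV.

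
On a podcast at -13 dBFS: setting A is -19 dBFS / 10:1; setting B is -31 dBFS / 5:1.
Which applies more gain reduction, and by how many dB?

A: 6 dB over, compressed to 0.6 dB over, so 5.4 dB of GR.
B: 18 dB over, compressed to 3.6 dB over, so 14.4 dB of GR.
Difference: 9 dB in favour of B.

B, by 9 dB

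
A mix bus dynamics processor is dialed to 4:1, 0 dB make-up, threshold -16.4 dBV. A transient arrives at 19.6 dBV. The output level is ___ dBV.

The input is 36 dB above the -16.4 dBV threshold.
At 4:1 the overshoot is divided by 4, leaving 9 dB above threshold.
That puts the output at -7.4 dBV.

-7.4 dBV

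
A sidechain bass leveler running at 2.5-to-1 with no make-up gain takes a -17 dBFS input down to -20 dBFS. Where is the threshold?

Let T be the threshold. Output overshoot = (input overshoot)/R, so -20 − T = (-17 − T)/2.5.
2.5·(-20 − T) = -17 − T → 1.5·T = -50 − (-17) = -33.
T = -33/1.5 = -22 dBFS.

-22 dBFS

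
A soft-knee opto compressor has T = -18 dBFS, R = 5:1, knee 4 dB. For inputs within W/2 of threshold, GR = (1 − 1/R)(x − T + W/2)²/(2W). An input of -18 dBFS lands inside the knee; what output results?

x − T + W/2 = -18 − (-18) + 2 = 2.
GR = (1 − 1/5) × 2² / 8 = 0.8 × 4 / 8 = 0.4 dB.
Output = -18 − 0.4 = -18.4 dBFS.

-18.4 dBFS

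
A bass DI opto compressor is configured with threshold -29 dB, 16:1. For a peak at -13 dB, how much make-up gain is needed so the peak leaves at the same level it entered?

The peak compresses to -29 + 16/16 = -28 dB.
To reach -13 dB requires -13 − (-28) = 15 dB of make-up.

15 dB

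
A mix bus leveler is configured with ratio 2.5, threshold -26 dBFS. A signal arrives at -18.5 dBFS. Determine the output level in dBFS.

-23 dBFS

-18.5 dBFS sits 7.5 dB over threshold.
The 7.5 dB excess becomes 3 dB after 2.5:1 reduction.
So the level is -26 + 3 = -23 dBFS.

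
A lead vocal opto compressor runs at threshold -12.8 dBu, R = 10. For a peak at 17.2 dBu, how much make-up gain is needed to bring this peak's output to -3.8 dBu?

6 dB

The peak compresses to -12.8 + 30/10 = -9.8 dBu.
To reach -3.8 dBu requires -3.8 − (-9.8) = 6 dB of make-up.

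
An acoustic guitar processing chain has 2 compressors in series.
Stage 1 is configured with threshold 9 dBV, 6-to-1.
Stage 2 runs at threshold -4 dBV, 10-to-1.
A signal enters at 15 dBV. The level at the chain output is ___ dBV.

-2.6 dBV

Stage 1: 15 dBV is 6 dB over 9 dBV; at 6:1 that becomes 1 dB over, giving 10 dBV.
Stage 2: 10 dBV is 14 dB over -4 dBV; at 10:1 that becomes 1.4 dB over, giving -2.6 dBV.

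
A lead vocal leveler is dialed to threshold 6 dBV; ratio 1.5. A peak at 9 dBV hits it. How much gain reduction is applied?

The signal is 3 dB above threshold.
After 1.5:1 compression the overshoot becomes 3/1.5 = 2 dB.
Gain reduction = 3 − 2 = 1 dB.

1 dB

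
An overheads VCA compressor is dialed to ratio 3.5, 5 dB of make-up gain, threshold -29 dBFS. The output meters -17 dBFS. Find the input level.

-4.5 dBFS

Stripping the +5 dB make-up gives -22 dBFS at the gain stage.
The compressed level sits -22 − (-29) = 7 dB over threshold.
Input overshoot = R × output overshoot = 24.5 dB → input = -29 + 24.5 = -4.5 dBFS.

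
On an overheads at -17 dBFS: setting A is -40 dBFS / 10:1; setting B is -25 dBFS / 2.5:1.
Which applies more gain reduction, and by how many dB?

A, by 15.9 dB

A: overshoot 23 dB → output overshoot 2.3 dB → GR 20.7 dB.
B: overshoot 8 dB → output overshoot 3.2 dB → GR 4.8 dB.
A reduces 15.9 dB more.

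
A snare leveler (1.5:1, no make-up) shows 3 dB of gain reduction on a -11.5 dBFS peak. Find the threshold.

-20.5 dBFS

Let T be the threshold. Output overshoot = (input overshoot)/R, so -14.5 − T = (-11.5 − T)/1.5.
1.5·(-14.5 − T) = -11.5 − T → 0.5·T = -21.75 − (-11.5) = -10.25.
T = -10.25/0.5 = -20.5 dBFS.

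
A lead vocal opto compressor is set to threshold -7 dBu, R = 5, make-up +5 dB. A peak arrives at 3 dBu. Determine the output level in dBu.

Overshoot: 3 − (-7) = 10 dB.
5:1 compression reduces that to 10/5 = 2 dB over.
Output = -7 + 2 = -5 dBu; make-up adds 5 dB, giving 0 dBu.

0 dBu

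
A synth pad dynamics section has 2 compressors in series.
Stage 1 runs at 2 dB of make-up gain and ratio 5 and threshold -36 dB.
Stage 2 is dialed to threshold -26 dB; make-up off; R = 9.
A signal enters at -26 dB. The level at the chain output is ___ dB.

-32 dB

Stage 1: overshoot 10 dB → 10/5 = 2 dB → -34 dB; +2 dB make-up → -32 dB.
Stage 2: -32 dB ≤ -26 dB, so stage 2 doesn't engage; output -32 dB.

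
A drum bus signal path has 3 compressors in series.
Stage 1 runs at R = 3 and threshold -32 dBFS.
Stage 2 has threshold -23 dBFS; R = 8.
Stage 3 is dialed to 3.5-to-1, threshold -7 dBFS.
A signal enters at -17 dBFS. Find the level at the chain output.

Stage 1: 15 dB above -32 dBFS, reduced 3:1 to 5 dB above → -27 dBFS.
Stage 2: -27 dBFS ≤ -23 dBFS, so stage 2 doesn't engage; output -27 dBFS.
Stage 3: below threshold (-27 ≤ -7); passes unchanged; output -27 dBFS.

-27 dBFS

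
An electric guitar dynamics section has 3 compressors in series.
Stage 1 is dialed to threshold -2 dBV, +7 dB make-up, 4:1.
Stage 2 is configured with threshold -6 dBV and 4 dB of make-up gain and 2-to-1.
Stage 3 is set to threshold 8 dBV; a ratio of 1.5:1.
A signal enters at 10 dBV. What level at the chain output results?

5 dBV

Stage 1: overshoot 12 dB → 12/4 = 3 dB → 1 dBV; +7 dB make-up → 8 dBV.
Stage 2: overshoot 14 dB → 14/2 = 7 dB → 1 dBV; +4 dB make-up → 5 dBV.
Stage 3: 5 dBV is at or below the 8 dBV threshold — no compression; output 5 dBV.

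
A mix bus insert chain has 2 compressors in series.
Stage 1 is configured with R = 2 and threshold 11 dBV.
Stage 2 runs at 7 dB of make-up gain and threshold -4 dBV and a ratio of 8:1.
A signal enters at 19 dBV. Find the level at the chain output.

Stage 1: overshoot 8 dB → 8/2 = 4 dB → 15 dBV.
Stage 2: overshoot 19 dB → 19/8 = 2.375 dB → -1.625 dBV; +7 dB make-up → 5.375 dBV.

5.375 dBV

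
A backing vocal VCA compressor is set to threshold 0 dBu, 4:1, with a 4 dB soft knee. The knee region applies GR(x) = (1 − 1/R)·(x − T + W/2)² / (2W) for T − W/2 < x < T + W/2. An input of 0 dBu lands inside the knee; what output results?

x − T + W/2 = 0 − 0 + 2 = 2.
GR = (1 − 1/4) × 2² / 8 = 0.75 × 4 / 8 = 0.375 dB.
Output = 0 − 0.375 = -0.375 dBu.

-0.375 dBu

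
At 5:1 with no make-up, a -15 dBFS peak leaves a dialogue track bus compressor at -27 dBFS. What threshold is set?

Let T be the threshold. Output overshoot = (input overshoot)/R, so -27 − T = (-15 − T)/5.
5·(-27 − T) = -15 − T → 4·T = -135 − (-15) = -120.
T = -120/4 = -30 dBFS.

-30 dBFS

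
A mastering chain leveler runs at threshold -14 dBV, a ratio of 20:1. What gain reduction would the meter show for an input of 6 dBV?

19 dB

Overshoot = 6 − (-14) = 20 dB.
A 20:1 ratio leaves 1 dB of that excess.
GR = overshoot in − overshoot out = 20 − 1 = 19 dB.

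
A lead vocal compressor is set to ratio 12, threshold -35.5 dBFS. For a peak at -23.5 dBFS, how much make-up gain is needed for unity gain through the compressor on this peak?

Overshoot 12 dB → 12/12 = 1 dB after compression, so the compressed level is -35.5 + 1 = -34.5 dBFS.
Make-up = target − compressed = -23.5 − (-34.5) = 11 dB.

11 dB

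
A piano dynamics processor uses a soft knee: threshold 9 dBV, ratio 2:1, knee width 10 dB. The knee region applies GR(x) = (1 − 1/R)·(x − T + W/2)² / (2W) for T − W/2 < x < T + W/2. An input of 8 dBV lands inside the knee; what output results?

7.6 dBV

x − T + W/2 = 8 − 9 + 5 = 4.
GR = (1 − 1/2) × 4² / 20 = 0.5 × 16 / 20 = 0.4 dB.
Output = 8 − 0.4 = 7.6 dBV.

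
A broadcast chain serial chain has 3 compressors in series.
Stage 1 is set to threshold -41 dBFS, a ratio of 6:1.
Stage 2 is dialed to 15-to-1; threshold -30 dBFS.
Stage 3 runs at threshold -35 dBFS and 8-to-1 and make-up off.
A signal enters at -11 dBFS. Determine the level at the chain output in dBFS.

Stage 1: 30 dB above -41 dBFS, reduced 6:1 to 5 dB above → -36 dBFS.
Stage 2: -36 dBFS is at or below the -30 dBFS threshold — no compression; output -36 dBFS.
Stage 3: -36 dBFS ≤ -35 dBFS, so stage 3 doesn't engage; output -36 dBFS.

-36 dBFS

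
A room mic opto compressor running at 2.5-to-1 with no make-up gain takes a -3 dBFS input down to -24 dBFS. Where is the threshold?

-38 dBFS

Gain reduction = -3 − (-24) = 21 dB; output overshoot = GR / (R − 1) = 21 / 1.5 = 14 dB.
Threshold = output − output overshoot = -24 − 14 = -38 dBFS.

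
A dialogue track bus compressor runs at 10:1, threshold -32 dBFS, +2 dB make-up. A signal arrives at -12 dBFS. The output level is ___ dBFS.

The input is 20 dB above the -32 dBFS threshold.
10:1 compression reduces that to 20/10 = 2 dB over.
That puts the output at -30 dBFS; make-up adds 2 dB, giving -28 dBFS.

-28 dBFS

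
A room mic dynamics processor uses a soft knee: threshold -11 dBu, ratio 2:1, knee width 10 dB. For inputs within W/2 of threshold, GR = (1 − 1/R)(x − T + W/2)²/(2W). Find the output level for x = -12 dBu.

-12.4 dBu

x − T + W/2 = -12 − (-11) + 5 = 4.
GR = (1 − 1/2) × 4² / 20 = 0.5 × 16 / 20 = 0.4 dB.
Output = -12 − 0.4 = -12.4 dBu.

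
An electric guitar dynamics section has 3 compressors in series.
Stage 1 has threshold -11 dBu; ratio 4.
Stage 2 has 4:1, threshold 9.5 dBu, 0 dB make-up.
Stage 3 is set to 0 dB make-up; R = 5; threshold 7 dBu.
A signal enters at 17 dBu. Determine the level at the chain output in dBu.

-4 dBu

Stage 1: 17 dBu is 28 dB over -11 dBu; at 4:1 that becomes 7 dB over, giving -4 dBu.
Stage 2: -4 dBu ≤ 9.5 dBu, so stage 2 doesn't engage; output -4 dBu.
Stage 3: -4 dBu ≤ 7 dBu, so stage 3 doesn't engage; output -4 dBu.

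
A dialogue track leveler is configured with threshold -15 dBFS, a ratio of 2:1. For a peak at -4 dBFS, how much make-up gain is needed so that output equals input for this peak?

5.5 dB

The peak compresses to -15 + 11/2 = -9.5 dBFS.
To reach -4 dBFS requires -4 − (-9.5) = 5.5 dB of make-up.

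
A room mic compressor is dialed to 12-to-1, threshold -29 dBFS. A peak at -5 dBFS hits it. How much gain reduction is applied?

22 dB

-5 dBFS exceeds the threshold by 24 dB.
At 12:1, output sits 24/12 = 2 dB above threshold.
Gain reduction = 24 − 2 = 22 dB.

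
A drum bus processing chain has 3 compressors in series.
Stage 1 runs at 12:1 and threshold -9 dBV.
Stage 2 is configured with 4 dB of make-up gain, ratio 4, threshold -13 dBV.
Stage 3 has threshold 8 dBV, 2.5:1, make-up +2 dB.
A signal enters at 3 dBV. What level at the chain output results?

Stage 1: 3 dBV is 12 dB over -9 dBV; at 12:1 that becomes 1 dB over, giving -8 dBV.
Stage 2: 5 dB above -13 dBV, reduced 4:1 to 1.25 dB above → -11.75 dBV; +4 dB make-up → -7.75 dBV.
Stage 3: below threshold (-7.75 ≤ 8); passes unchanged; make-up brings it to -5.75 dBV.

-5.75 dBV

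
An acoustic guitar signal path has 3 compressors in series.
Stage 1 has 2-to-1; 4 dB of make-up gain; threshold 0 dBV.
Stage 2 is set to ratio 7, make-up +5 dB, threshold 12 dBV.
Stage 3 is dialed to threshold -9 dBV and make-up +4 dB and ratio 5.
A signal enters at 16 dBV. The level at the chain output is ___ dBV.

Stage 1: 16 dBV is 16 dB over 0 dBV; at 2:1 that becomes 8 dB over, giving 8 dBV; +4 dB make-up → 12 dBV.
Stage 2: below threshold (12 ≤ 12); passes unchanged; make-up brings it to 17 dBV.
Stage 3: 26 dB above -9 dBV, reduced 5:1 to 5.2 dB above → -3.8 dBV; +4 dB make-up → 0.2 dBV.

0.2 dBV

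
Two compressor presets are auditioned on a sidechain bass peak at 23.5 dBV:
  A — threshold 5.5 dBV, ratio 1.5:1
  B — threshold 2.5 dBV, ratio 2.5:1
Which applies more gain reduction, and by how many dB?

A: overshoot 18 dB → output overshoot 12 dB → GR 6 dB.
B: overshoot 21 dB → output overshoot 8.4 dB → GR 12.6 dB.
B applies 6.6 dB more gain reduction.

B, by 6.6 dB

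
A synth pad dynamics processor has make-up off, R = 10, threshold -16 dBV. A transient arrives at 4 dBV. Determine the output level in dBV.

-14 dBV

Overshoot: 4 − (-16) = 20 dB.
10:1 compression reduces that to 20/10 = 2 dB over.
That puts the output at -14 dBV.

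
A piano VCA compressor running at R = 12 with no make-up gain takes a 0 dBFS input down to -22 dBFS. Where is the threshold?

Gain reduction = 0 − (-22) = 22 dB; output overshoot = GR / (R − 1) = 22 / 11 = 2 dB.
Threshold = output − output overshoot = -22 − 2 = -24 dBFS.

-24 dBFS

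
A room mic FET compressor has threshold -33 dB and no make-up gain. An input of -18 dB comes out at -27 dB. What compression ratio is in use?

Input overshoot = -18 − (-33) = 15 dB; output overshoot = -27 − (-33) = 6 dB.
Ratio = 15 / 6 = 2.5.

2.5:1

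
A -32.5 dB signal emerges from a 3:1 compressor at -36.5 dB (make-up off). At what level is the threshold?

-38.5 dB

Let T be the threshold. Output overshoot = (input overshoot)/R, so -36.5 − T = (-32.5 − T)/3.
3·(-36.5 − T) = -32.5 − T → 2·T = -109.5 − (-32.5) = -77.
T = -77/2 = -38.5 dB.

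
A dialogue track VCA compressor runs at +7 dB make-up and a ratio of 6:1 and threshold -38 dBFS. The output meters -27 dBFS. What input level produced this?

-14 dBFS

Stripping the +7 dB make-up gives -34 dBFS at the gain stage.
That's 4 dB above the -38 dBFS threshold.
Before 6:1 compression the overshoot was 4 × 6 = 24 dB, so input = -38 + 24 = -14 dBFS.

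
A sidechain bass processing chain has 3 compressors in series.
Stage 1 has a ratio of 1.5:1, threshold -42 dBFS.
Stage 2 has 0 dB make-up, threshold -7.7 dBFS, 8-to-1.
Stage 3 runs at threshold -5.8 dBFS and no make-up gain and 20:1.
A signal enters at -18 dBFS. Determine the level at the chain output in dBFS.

Stage 1: 24 dB above -42 dBFS, reduced 1.5:1 to 16 dB above → -26 dBFS.
Stage 2: below threshold (-26 ≤ -7.7); passes unchanged; output -26 dBFS.
Stage 3: -26 dBFS is at or below the -5.8 dBFS threshold — no compression; output -26 dBFS.

-26 dBFS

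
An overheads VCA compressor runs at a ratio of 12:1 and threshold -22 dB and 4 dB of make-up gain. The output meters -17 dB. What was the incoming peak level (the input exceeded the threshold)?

Before make-up, the level was -17 − 4 = -21 dB.
The compressed level sits -21 − (-22) = 1 dB over threshold.
Before 12:1 compression the overshoot was 1 × 12 = 12 dB, so input = -22 + 12 = -10 dB.

-10 dB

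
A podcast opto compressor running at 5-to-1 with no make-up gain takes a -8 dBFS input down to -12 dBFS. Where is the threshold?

-13 dBFS

Let T be the threshold. Output overshoot = (input overshoot)/R, so -12 − T = (-8 − T)/5.
5·(-12 − T) = -8 − T → 4·T = -60 − (-8) = -52.
T = -52/4 = -13 dBFS.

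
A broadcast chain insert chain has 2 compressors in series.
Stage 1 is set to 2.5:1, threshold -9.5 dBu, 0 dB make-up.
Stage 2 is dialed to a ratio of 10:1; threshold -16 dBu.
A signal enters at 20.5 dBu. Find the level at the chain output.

-14.15 dBu

Stage 1: overshoot 30 dB → 30/2.5 = 12 dB → 2.5 dBu.
Stage 2: 18.5 dB above -16 dBu, reduced 10:1 to 1.85 dB above → -14.15 dBu.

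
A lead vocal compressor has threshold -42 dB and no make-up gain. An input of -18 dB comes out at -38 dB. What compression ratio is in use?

Input overshoot = -18 − (-42) = 24 dB; output overshoot = -38 − (-42) = 4 dB.
Ratio = 24 / 4 = 6.

6:1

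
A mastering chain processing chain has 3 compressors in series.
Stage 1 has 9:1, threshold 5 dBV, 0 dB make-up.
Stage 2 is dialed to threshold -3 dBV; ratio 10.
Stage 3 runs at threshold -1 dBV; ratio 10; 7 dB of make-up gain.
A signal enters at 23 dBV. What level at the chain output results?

5 dBV

Stage 1: overshoot 18 dB → 18/9 = 2 dB → 7 dBV.
Stage 2: 10 dB above -3 dBV, reduced 10:1 to 1 dB above → -2 dBV.
Stage 3: -2 dBV is at or below the -1 dBV threshold — no compression; make-up brings it to 5 dBV.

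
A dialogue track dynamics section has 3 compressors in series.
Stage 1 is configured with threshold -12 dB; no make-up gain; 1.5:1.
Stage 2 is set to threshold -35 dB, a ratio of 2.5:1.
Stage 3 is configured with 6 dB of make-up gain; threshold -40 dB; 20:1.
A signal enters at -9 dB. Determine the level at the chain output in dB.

Stage 1: overshoot 3 dB → 3/1.5 = 2 dB → -10 dB.
Stage 2: -10 dB is 25 dB over -35 dB; at 2.5:1 that becomes 10 dB over, giving -25 dB.
Stage 3: 15 dB above -40 dB, reduced 20:1 to 0.75 dB above → -39.25 dB; +6 dB make-up → -33.25 dB.

-33.25 dB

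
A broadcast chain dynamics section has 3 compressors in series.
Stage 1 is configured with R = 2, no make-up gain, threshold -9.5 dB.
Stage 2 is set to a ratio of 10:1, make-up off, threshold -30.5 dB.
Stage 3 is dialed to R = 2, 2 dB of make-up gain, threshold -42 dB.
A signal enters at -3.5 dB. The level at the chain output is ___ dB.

-33.05 dB

Stage 1: 6 dB above -9.5 dB, reduced 2:1 to 3 dB above → -6.5 dB.
Stage 2: -6.5 dB is 24 dB over -30.5 dB; at 10:1 that becomes 2.4 dB over, giving -28.1 dB.
Stage 3: -28.1 dB is 13.9 dB over -42 dB; at 2:1 that becomes 6.95 dB over, giving -35.05 dB; +2 dB make-up → -33.05 dB.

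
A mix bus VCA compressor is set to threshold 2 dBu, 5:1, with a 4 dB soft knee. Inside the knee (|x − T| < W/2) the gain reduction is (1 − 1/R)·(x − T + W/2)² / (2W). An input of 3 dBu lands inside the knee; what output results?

2.1 dBu

x − T + W/2 = 3 − 2 + 2 = 3.
GR = (1 − 1/5) × 3² / 8 = 0.8 × 9 / 8 = 0.9 dB.
Output = 3 − 0.9 = 2.1 dBu.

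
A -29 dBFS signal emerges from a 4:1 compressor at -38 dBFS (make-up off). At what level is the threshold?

-41 dBFS

Let T be the threshold. Output overshoot = (input overshoot)/R, so -38 − T = (-29 − T)/4.
4·(-38 − T) = -29 − T → 3·T = -152 − (-29) = -123.
T = -123/3 = -41 dBFS.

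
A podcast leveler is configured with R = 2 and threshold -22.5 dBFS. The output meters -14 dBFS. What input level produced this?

The compressed level sits -14 − (-22.5) = 8.5 dB over threshold.
Undo the ratio: input overshoot = 8.5 × 2 = 17 dB, giving input = -5.5 dBFS.

-5.5 dBFS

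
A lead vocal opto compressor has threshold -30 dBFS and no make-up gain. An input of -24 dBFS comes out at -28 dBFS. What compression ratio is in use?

3:1

Input overshoot = -24 − (-30) = 6 dB; output overshoot = -28 − (-30) = 2 dB.
Ratio = 6 / 2 = 3.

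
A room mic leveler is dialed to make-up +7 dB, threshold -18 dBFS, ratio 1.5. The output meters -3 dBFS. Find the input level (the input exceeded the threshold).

Remove make-up: -3 − 7 = -10 dBFS.
Post-compression overshoot = -10 − (-18) = 8 dB.
Undo the ratio: input overshoot = 8 × 1.5 = 12 dB, giving input = -6 dBFS.

-6 dBFS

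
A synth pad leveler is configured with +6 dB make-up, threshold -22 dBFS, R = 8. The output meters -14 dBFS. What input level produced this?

-6 dBFS

Before make-up, the level was -14 − 6 = -20 dBFS.
Post-compression overshoot = -20 − (-22) = 2 dB.
Input overshoot = R × output overshoot = 16 dB → input = -22 + 16 = -6 dBFS.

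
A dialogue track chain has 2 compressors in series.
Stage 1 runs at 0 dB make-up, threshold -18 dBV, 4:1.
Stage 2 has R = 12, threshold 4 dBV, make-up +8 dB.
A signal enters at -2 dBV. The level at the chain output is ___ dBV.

-6 dBV

Stage 1: -2 dBV is 16 dB over -18 dBV; at 4:1 that becomes 4 dB over, giving -14 dBV.
Stage 2: below threshold (-14 ≤ 4); passes unchanged; make-up brings it to -6 dBV.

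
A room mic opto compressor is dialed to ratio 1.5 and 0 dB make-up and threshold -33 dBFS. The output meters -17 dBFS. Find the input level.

-9 dBFS

The compressed level sits -17 − (-33) = 16 dB over threshold.
Undo the ratio: input overshoot = 16 × 1.5 = 24 dB, giving input = -9 dBFS.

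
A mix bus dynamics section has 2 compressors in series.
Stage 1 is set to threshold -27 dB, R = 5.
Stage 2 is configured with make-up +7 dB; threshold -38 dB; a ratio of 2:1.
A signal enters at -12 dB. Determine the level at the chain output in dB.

-24 dB

Stage 1: overshoot 15 dB → 15/5 = 3 dB → -24 dB.
Stage 2: 14 dB above -38 dB, reduced 2:1 to 7 dB above → -31 dB; +7 dB make-up → -24 dB.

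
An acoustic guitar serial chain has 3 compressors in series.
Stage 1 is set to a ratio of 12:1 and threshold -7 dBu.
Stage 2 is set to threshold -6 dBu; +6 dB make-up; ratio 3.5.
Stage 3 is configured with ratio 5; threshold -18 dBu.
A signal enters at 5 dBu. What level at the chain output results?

-14.4 dBu

Stage 1: overshoot 12 dB → 12/12 = 1 dB → -6 dBu.
Stage 2: -6 dBu ≤ -6 dBu, so stage 2 doesn't engage; make-up brings it to 0 dBu.
Stage 3: 0 dBu is 18 dB over -18 dBu; at 5:1 that becomes 3.6 dB over, giving -14.4 dBu.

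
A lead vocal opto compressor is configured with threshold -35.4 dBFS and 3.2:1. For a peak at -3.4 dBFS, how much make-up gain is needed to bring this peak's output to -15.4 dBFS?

Overshoot 32 dB → 32/3.2 = 10 dB after compression, so the compressed level is -35.4 + 10 = -25.4 dBFS.
Make-up = target − compressed = -15.4 − (-25.4) = 10 dB.

10 dB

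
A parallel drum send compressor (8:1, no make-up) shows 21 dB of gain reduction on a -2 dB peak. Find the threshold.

-26 dB

Gain reduction = -2 − (-23) = 21 dB; output overshoot = GR / (R − 1) = 21 / 7 = 3 dB.
Threshold = output − output overshoot = -23 − 3 = -26 dB.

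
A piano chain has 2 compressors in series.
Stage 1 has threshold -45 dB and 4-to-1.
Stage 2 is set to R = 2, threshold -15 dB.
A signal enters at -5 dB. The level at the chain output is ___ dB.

Stage 1: overshoot 40 dB → 40/4 = 10 dB → -35 dB.
Stage 2: -35 dB ≤ -15 dB, so stage 2 doesn't engage; output -35 dB.

-35 dB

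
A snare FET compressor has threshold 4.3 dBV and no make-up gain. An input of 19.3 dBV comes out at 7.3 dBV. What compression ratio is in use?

5:1

Input overshoot = 19.3 − 4.3 = 15 dB; output overshoot = 7.3 − 4.3 = 3 dB.
Ratio = 15 / 3 = 5.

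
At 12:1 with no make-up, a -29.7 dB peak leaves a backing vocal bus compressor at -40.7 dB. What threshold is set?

Gain reduction = -29.7 − (-40.7) = 11 dB; output overshoot = GR / (R − 1) = 11 / 11 = 1 dB.
Threshold = output − output overshoot = -40.7 − 1 = -41.7 dB.

-41.7 dB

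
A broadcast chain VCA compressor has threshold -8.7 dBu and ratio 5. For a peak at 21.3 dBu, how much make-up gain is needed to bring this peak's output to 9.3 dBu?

Overshoot 30 dB → 30/5 = 6 dB after compression, so the compressed level is -8.7 + 6 = -2.7 dBu.
Make-up = target − compressed = 9.3 − (-2.7) = 12 dB.

12 dB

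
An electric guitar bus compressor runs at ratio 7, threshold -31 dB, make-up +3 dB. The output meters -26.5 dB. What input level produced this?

Before make-up, the level was -26.5 − 3 = -29.5 dB.
That's 1.5 dB above the -31 dB threshold.
Before 7:1 compression the overshoot was 1.5 × 7 = 10.5 dB, so input = -31 + 10.5 = -20.5 dB.

-20.5 dB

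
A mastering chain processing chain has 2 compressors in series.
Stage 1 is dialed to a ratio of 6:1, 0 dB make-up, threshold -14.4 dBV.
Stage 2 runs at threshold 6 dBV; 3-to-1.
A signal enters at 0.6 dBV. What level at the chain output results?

Stage 1: 0.6 dBV is 15 dB over -14.4 dBV; at 6:1 that becomes 2.5 dB over, giving -11.9 dBV.
Stage 2: below threshold (-11.9 ≤ 6); passes unchanged; output -11.9 dBV.

-11.9 dBV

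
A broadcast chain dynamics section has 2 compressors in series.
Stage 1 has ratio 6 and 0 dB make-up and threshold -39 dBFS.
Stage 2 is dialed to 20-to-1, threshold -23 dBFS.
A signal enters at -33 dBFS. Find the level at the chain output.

-38 dBFS

Stage 1: -33 dBFS is 6 dB over -39 dBFS; at 6:1 that becomes 1 dB over, giving -38 dBFS.
Stage 2: below threshold (-38 ≤ -23); passes unchanged; output -38 dBFS.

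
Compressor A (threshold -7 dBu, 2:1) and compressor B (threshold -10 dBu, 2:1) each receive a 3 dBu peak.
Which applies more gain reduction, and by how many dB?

B, by 1.5 dB

A: overshoot 10 dB → output overshoot 5 dB → GR 5 dB.
B: overshoot 13 dB → output overshoot 6.5 dB → GR 6.5 dB.
B applies 1.5 dB more gain reduction.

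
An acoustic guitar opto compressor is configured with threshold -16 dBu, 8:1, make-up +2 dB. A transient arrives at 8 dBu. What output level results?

-11 dBu

8 dBu sits 24 dB over threshold.
The 24 dB excess becomes 3 dB after 8:1 reduction.
That puts the output at -13 dBu; make-up adds 2 dB, giving -11 dBu.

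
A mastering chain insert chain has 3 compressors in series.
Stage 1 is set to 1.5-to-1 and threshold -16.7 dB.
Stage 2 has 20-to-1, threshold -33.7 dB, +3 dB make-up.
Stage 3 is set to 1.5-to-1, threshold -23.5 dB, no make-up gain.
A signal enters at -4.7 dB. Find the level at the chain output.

Stage 1: overshoot 12 dB → 12/1.5 = 8 dB → -8.7 dB.
Stage 2: 25 dB above -33.7 dB, reduced 20:1 to 1.25 dB above → -32.45 dB; +3 dB make-up → -29.45 dB.
Stage 3: below threshold (-29.45 ≤ -23.5); passes unchanged; output -29.45 dB.

-29.45 dB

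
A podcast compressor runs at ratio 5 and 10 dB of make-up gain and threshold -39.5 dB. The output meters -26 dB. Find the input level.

-22 dB

Before make-up, the level was -26 − 10 = -36 dB.
The compressed level sits -36 − (-39.5) = 3.5 dB over threshold.
Input overshoot = R × output overshoot = 17.5 dB → input = -39.5 + 17.5 = -22 dB.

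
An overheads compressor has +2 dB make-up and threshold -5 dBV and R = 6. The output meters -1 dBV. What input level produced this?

Remove make-up: -1 − 2 = -3 dBV.
That's 2 dB above the -5 dBV threshold.
Undo the ratio: input overshoot = 2 × 6 = 12 dB, giving input = 7 dBV.

7 dBV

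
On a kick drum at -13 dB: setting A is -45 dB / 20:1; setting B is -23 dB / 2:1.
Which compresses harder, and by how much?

A: 32 dB over, compressed to 1.6 dB over, so 30.4 dB of GR.
B: 10 dB over, compressed to 5 dB over, so 5 dB of GR.
Difference: 25.4 dB in favour of A.

A, by 25.4 dB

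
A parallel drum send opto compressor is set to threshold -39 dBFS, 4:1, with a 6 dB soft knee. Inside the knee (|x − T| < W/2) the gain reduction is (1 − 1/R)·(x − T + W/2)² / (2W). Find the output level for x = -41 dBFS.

-41.0625 dBFS

x − T + W/2 = -41 − (-39) + 3 = 1.
GR = (1 − 1/4) × 1² / 12 = 0.75 × 1 / 12 = 0.0625 dB.
Output = -41 − 0.0625 = -41.0625 dBFS.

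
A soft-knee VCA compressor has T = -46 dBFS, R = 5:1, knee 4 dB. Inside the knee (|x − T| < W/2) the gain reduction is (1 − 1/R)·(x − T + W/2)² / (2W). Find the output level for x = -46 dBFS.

-46.4 dBFS

x − T + W/2 = -46 − (-46) + 2 = 2.
GR = (1 − 1/5) × 2² / 8 = 0.8 × 4 / 8 = 0.4 dB.
Output = -46 − 0.4 = -46.4 dBFS.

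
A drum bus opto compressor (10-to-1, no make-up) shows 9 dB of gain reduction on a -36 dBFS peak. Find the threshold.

-46 dBFS

Let T be the threshold. Output overshoot = (input overshoot)/R, so -45 − T = (-36 − T)/10.
10·(-45 − T) = -36 − T → 9·T = -450 − (-36) = -414.
T = -414/9 = -46 dBFS.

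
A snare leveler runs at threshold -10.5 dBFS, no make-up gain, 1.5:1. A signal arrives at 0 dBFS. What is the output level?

-3.5 dBFS

0 dBFS sits 10.5 dB over threshold.
1.5:1 compression reduces that to 10.5/1.5 = 7 dB over.
That puts the output at -3.5 dBFS.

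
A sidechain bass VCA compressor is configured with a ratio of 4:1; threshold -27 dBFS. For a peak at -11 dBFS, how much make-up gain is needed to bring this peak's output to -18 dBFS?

Overshoot 16 dB → 16/4 = 4 dB after compression, so the compressed level is -27 + 4 = -23 dBFS.
Make-up = target − compressed = -18 − (-23) = 5 dB.

5 dB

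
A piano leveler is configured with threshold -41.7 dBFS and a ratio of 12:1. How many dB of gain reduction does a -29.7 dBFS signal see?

11 dB

The signal is 12 dB above threshold.
At 12:1, output sits 12/12 = 1 dB above threshold.
GR = overshoot in − overshoot out = 12 − 1 = 11 dB.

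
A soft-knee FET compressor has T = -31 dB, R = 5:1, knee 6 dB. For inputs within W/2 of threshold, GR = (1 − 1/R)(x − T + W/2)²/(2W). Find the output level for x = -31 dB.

-31.6 dB

x − T + W/2 = -31 − (-31) + 3 = 3.
GR = (1 − 1/5) × 3² / 12 = 0.8 × 9 / 12 = 0.6 dB.
Output = -31 − 0.6 = -31.6 dB.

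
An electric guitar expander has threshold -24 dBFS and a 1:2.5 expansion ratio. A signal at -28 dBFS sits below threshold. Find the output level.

-34 dBFS

Undershoot = (-24) − (-28) = 4 dB.
At 1:2.5, that expands to 10 dB under threshold.
Output = -24 − 10 = -34 dBFS.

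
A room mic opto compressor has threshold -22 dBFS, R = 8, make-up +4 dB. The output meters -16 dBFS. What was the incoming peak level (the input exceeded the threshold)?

-6 dBFS

Before make-up, the level was -16 − 4 = -20 dBFS.
The compressed level sits -20 − (-22) = 2 dB over threshold.
Before 8:1 compression the overshoot was 2 × 8 = 16 dB, so input = -22 + 16 = -6 dBFS.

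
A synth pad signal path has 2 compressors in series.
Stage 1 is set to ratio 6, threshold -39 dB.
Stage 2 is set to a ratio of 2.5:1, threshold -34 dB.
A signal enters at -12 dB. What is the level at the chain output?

Stage 1: overshoot 27 dB → 27/6 = 4.5 dB → -34.5 dB.
Stage 2: below threshold (-34.5 ≤ -34); passes unchanged; output -34.5 dB.

-34.5 dB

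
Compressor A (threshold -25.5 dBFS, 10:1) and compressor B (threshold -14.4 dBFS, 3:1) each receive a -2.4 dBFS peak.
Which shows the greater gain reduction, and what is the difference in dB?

A: overshoot 23.1 dB → output overshoot 2.31 dB → GR 20.79 dB.
B: overshoot 12 dB → output overshoot 4 dB → GR 8 dB.
A reduces 12.79 dB more.

A, by 12.79 dB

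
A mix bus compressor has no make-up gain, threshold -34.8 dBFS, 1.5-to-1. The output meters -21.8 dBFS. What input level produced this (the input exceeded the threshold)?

The compressed level sits -21.8 − (-34.8) = 13 dB over threshold.
Before 1.5:1 compression the overshoot was 13 × 1.5 = 19.5 dB, so input = -34.8 + 19.5 = -15.3 dBFS.

-15.3 dBFS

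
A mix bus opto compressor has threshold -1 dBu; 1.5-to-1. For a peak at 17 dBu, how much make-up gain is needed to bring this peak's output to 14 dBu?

3 dB

Overshoot 18 dB → 18/1.5 = 12 dB after compression, so the compressed level is -1 + 12 = 11 dBu.
Make-up = target − compressed = 14 − 11 = 3 dB.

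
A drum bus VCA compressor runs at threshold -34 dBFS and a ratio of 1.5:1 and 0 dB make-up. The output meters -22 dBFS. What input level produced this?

-16 dBFS

The compressed level sits -22 − (-34) = 12 dB over threshold.
Input overshoot = R × output overshoot = 18 dB → input = -34 + 18 = -16 dBFS.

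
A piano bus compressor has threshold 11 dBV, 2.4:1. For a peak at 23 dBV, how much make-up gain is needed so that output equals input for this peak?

Without make-up, output = threshold + overshoot/2.4 = 11 + 5 = 16 dBV.
Gap to target: 7 dB.

7 dB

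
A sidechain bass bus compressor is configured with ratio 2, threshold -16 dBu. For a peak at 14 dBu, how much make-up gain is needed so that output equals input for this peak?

The peak compresses to -16 + 30/2 = -1 dBu.
To reach 14 dBu requires 14 − (-1) = 15 dB of make-up.

15 dB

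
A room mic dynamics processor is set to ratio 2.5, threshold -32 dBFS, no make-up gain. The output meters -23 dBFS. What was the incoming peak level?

Post-compression overshoot = -23 − (-32) = 9 dB.
Undo the ratio: input overshoot = 9 × 2.5 = 22.5 dB, giving input = -9.5 dBFS.

-9.5 dBFS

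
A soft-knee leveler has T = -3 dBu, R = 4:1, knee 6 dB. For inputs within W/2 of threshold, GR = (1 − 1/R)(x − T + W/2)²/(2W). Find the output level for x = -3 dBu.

-3.5625 dBu

x − T + W/2 = -3 − (-3) + 3 = 3.
GR = (1 − 1/4) × 3² / 12 = 0.75 × 9 / 12 = 0.5625 dB.
Output = -3 − 0.5625 = -3.5625 dBu.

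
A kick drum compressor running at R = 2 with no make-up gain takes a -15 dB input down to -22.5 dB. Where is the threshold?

-30 dB

Let T be the threshold. Output overshoot = (input overshoot)/R, so -22.5 − T = (-15 − T)/2.
2·(-22.5 − T) = -15 − T → 1·T = -45 − (-15) = -30.
T = -30/1 = -30 dB.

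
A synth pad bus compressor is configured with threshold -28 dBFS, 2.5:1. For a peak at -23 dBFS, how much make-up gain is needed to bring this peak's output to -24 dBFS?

Overshoot 5 dB → 5/2.5 = 2 dB after compression, so the compressed level is -28 + 2 = -26 dBFS.
Make-up = target − compressed = -24 − (-26) = 2 dB.

2 dB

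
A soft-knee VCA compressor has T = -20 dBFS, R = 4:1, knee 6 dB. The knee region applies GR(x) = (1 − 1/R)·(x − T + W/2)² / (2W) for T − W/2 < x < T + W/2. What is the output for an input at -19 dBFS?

-20 dBFS

x − T + W/2 = -19 − (-20) + 3 = 4.
GR = (1 − 1/4) × 4² / 12 = 0.75 × 16 / 12 = 1 dB.
Output = -19 − 1 = -20 dBFS.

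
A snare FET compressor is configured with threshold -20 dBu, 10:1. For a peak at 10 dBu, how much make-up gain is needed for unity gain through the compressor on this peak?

Overshoot 30 dB → 30/10 = 3 dB after compression, so the compressed level is -20 + 3 = -17 dBu.
Make-up = target − compressed = 10 − (-17) = 27 dB.

27 dB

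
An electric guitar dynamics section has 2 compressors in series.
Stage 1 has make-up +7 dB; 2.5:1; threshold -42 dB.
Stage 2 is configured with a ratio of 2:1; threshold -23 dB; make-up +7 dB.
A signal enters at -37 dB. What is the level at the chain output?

Stage 1: -37 dB is 5 dB over -42 dB; at 2.5:1 that becomes 2 dB over, giving -40 dB; +7 dB make-up → -33 dB.
Stage 2: -33 dB ≤ -23 dB, so stage 2 doesn't engage; make-up brings it to -26 dB.

-26 dB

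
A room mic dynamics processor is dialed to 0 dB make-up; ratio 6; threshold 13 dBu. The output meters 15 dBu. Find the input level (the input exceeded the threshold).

Post-compression overshoot = 15 − 13 = 2 dB.
Input overshoot = R × output overshoot = 12 dB → input = 13 + 12 = 25 dBu.

25 dBu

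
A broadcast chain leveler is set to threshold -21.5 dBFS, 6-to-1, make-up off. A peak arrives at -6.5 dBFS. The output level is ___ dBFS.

-19 dBFS

-6.5 dBFS sits 15 dB over threshold.
The 15 dB excess becomes 2.5 dB after 6:1 reduction.
Output = -21.5 + 2.5 = -19 dBFS.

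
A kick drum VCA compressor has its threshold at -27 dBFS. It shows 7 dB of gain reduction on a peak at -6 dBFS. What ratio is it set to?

Input overshoot = -6 − (-27) = 21 dB.
Output overshoot = 21 − 7 = 14 dB.
Ratio = input overshoot / output overshoot = 21 / 14 = 1.5.

1.5:1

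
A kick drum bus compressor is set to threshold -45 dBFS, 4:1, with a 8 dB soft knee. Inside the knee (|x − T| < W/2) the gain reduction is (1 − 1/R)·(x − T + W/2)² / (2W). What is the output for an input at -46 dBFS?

-46.421875 dBFS

x − T + W/2 = -46 − (-45) + 4 = 3.
GR = (1 − 1/4) × 3² / 16 = 0.75 × 9 / 16 = 0.421875 dB.
Output = -46 − 0.421875 = -46.421875 dBFS.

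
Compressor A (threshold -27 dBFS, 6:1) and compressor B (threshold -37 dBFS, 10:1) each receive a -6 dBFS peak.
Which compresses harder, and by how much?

A: GR = 21 − 21/6 = 17.5 dB.
B: GR = 31 − 31/10 = 27.9 dB.
B applies 10.4 dB more gain reduction.

B, by 10.4 dB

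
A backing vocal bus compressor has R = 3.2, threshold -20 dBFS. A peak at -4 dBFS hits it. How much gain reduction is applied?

The signal is 16 dB above threshold.
After 3.2:1 compression the overshoot becomes 16/3.2 = 5 dB.
GR = overshoot in − overshoot out = 16 − 5 = 11 dB.

11 dB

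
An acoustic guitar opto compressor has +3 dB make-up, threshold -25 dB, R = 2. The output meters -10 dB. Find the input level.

Before make-up, the level was -10 − 3 = -13 dB.
Post-compression overshoot = -13 − (-25) = 12 dB.
Input overshoot = R × output overshoot = 24 dB → input = -25 + 24 = -1 dB.

-1 dB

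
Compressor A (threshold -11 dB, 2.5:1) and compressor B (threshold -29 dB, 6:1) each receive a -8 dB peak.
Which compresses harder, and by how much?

A: GR = 3 − 3/2.5 = 1.8 dB.
B: GR = 21 − 21/6 = 17.5 dB.
B reduces 15.7 dB more.

B, by 15.7 dB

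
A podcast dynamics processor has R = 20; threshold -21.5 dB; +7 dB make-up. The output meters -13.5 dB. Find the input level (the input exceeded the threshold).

-1.5 dB

Stripping the +7 dB make-up gives -20.5 dB at the gain stage.
Post-compression overshoot = -20.5 − (-21.5) = 1 dB.
Undo the ratio: input overshoot = 1 × 20 = 20 dB, giving input = -1.5 dB.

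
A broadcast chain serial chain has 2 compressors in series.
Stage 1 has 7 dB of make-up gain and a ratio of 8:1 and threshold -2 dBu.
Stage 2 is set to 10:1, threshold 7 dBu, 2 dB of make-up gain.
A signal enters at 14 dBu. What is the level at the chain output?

9 dBu

Stage 1: 14 dBu is 16 dB over -2 dBu; at 8:1 that becomes 2 dB over, giving 0 dBu; +7 dB make-up → 7 dBu.
Stage 2: 7 dBu ≤ 7 dBu, so stage 2 doesn't engage; make-up brings it to 9 dBu.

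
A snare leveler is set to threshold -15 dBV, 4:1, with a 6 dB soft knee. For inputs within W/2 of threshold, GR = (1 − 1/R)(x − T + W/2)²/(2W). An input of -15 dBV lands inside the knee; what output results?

x − T + W/2 = -15 − (-15) + 3 = 3.
GR = (1 − 1/4) × 3² / 12 = 0.75 × 9 / 12 = 0.5625 dB.
Output = -15 − 0.5625 = -15.5625 dBV.

-15.5625 dBV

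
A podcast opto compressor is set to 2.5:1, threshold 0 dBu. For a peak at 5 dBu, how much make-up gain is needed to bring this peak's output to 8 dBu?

The peak compresses to 0 + 5/2.5 = 2 dBu.
To reach 8 dBu requires 8 − 2 = 6 dB of make-up.

6 dB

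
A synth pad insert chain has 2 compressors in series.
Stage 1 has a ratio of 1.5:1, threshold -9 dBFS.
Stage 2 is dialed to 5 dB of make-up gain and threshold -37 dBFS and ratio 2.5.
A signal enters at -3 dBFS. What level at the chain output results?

Stage 1: overshoot 6 dB → 6/1.5 = 4 dB → -5 dBFS.
Stage 2: overshoot 32 dB → 32/2.5 = 12.8 dB → -24.2 dBFS; +5 dB make-up → -19.2 dBFS.

-19.2 dBFS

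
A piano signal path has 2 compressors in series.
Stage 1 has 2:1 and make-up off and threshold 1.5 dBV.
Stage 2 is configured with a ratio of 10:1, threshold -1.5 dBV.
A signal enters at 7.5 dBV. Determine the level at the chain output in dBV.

-0.9 dBV

Stage 1: 7.5 dBV is 6 dB over 1.5 dBV; at 2:1 that becomes 3 dB over, giving 4.5 dBV.
Stage 2: overshoot 6 dB → 6/10 = 0.6 dB → -0.9 dBV.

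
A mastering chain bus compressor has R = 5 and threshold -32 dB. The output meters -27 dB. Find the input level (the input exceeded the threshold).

-7 dB

Post-compression overshoot = -27 − (-32) = 5 dB.
Input overshoot = R × output overshoot = 25 dB → input = -32 + 25 = -7 dB.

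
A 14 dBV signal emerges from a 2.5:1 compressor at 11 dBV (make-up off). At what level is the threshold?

Let T be the threshold. Output overshoot = (input overshoot)/R, so 11 − T = (14 − T)/2.5.
2.5·(11 − T) = 14 − T → 1.5·T = 27.5 − 14 = 13.5.
T = 13.5/1.5 = 9 dBV.

9 dBV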